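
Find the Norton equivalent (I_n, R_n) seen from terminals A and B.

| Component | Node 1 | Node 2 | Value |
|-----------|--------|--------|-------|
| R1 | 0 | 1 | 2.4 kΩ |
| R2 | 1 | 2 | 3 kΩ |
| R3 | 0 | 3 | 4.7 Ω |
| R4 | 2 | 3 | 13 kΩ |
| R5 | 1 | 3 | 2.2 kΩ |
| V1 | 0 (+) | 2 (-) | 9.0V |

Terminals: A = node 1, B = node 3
Find the Thévenin equivalent first; then I_n = V_th/R_th and R_n = R_th.
Step 1 — V_th is the open-circuit voltage V_A - V_B (nothing connected across the terminals).
Nodal analysis, taking node 2 as the 0 V reference.
Source V1 fixes V_0 = 9 V.
KCL at each unknown node (sum of currents leaving = 0; resistances in Ω):
  Node 1: (V_1 - 9)/2400 + (V_1 - 0)/3000 + (V_1 - V_3)/2200 = 0
  Node 3: (V_3 - 9)/4.7 + (V_3 - 0)/13000 + (V_3 - V_1)/2200 = 0
Collecting terms (coefficients in siemens):
  0.001205·V_1 - 0.0004545·V_3 = 0.00375
  0.2133·V_3 - 0.0004545·V_1 = 1.915
Determinant D = (0.001205)(0.2133) - (-0.0004545)(-0.0004545) = 0.0002567
V_1 = [(0.00375)(0.2133) - (-0.0004545)(1.915)]/D = 6.506 V
V_3 = [(0.001205)(1.915) - (0.00375)(-0.0004545)]/D = 8.991 V
V_th = V_1 - V_3 = 6.506 - 8.991 = -2.485 V
Step 2 — R_th: zero the source — replace V1 by a short circuit (node 2 merges into node 0) — and find the resistance seen between A (node 1) and B (node 3).
Reduce the network between node 1 (A) and node 3 (B) by series/parallel combination:
  Rp1 = R1 ‖ R2 (parallel, both between nodes 0 and 1) = 1/(1/2400 + 1/3000) = 1333 Ω
  Rp2 = R3 ‖ R4 (parallel, both between nodes 0 and 3) = 1/(1/4.7 + 1/13000) = 4.698 Ω
  Rs1 = Rp1 + Rp2 (series, joined only at node 0) = 1333 + 4.698 = 1338 Ω
  Rp3 = R5 ‖ Rs1 (parallel, both between nodes 1 and 3) = 1/(1/2200 + 1/1338) = 832 Ω
R_th = 832 Ω
I_n = V_th/R_th = -2.485/832 = -0.002987 A, and R_n = R_th = 832 Ω

Final answer: I_n = -0.002987 A, R_n = 832 Ω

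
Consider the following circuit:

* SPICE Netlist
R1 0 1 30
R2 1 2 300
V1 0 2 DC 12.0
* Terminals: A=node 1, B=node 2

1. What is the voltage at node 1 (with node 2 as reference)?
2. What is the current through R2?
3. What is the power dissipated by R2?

Nodal analysis, taking node 2 as the 0 V reference.
Source V1 fixes V_0 = 12 V.
KCL at each unknown node (sum of currents leaving = 0; resistances in Ω):
  Node 1: (V_1 - 12)/30 + (V_1 - 0)/300 = 0
Collecting terms: 0.03667 × V_1 = 0.4  =>  V_1 = 10.91 V
Part 1:
  Read off the nodal solution: V_1 = 10.91 V
Part 2:
  I_R2 = (V_1 - V_2)/R2 = (10.91 - 0)/300 = 0.03636 A
  Magnitude: I_R2 = 0.03636 A
Part 3:
  I_R2 = (V_1 - V_2)/R2 = (10.91 - 0)/300 = 0.03636 A
  P_R2 = I_R2² × R2 = (0.03636)² × 300 = 0.3967 W

Final answers:
1. V_1 = 10.91 V
2. I_R2 = 0.03636 A
3. P_R2 = 0.3967 W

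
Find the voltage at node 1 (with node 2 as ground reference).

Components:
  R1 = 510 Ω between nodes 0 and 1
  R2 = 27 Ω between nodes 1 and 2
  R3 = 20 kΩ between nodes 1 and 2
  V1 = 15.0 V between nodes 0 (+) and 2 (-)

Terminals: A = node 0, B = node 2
Nodal analysis, taking node 2 as the 0 V reference.
Source V1 fixes V_0 = 15 V.
KCL at each unknown node (sum of currents leaving = 0; resistances in Ω):
  Node 1: (V_1 - 15)/510 + (V_1 - 0)/27 + (V_1 - 0)/20000 = 0
Collecting terms: 0.03905 × V_1 = 0.02941  =>  V_1 = 0.7532 V
The requested potential is V_1 = 0.7532 V.

Final answer: V_1 = 0.7532 V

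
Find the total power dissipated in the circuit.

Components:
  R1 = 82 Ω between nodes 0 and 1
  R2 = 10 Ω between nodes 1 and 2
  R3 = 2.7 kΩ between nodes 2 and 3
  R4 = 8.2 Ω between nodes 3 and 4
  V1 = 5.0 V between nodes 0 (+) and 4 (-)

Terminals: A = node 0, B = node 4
Nodal analysis, taking node 4 as the 0 V reference.
Source V1 fixes V_0 = 5 V.
KCL at each unknown node (sum of currents leaving = 0; resistances in Ω):
  Node 1: (V_1 - 5)/82 + (V_1 - V_2)/10 = 0
  Node 2: (V_2 - V_1)/10 + (V_2 - V_3)/2700 = 0
  Node 3: (V_3 - V_2)/2700 + (V_3 - 0)/8.2 = 0
Collecting terms (coefficients in siemens):
  0.1122·V_1 - 0.1·V_2 = 0.06098
  0.1004·V_2 - 0.1·V_1 - 0.0003704·V_3 = 0
  0.1223·V_3 - 0.0003704·V_2 = 0
Solving these 3 simultaneous equations (Gaussian elimination) gives:
  V_1 = 4.854 V, V_2 = 4.836 V, V_3 = 0.01464 V
Power in each resistor, P = (ΔV)²/R:
  P_R1 = (5 - 4.854)²/82 = 0.0002614 W
  P_R2 = (4.854 - 4.836)²/10 = 0.00003188 W
  P_R3 = (4.836 - 0.01464)²/2700 = 0.008608 W
  P_R4 = (0.01464 - 0)²/8.2 = 0.00002614 W
P_total = P_R1 + P_R2 + P_R3 + P_R4 = 0.008928 W

Final answer: 0.008928 W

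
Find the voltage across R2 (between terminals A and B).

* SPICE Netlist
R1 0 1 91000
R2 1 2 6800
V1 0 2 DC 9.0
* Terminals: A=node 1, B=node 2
R1 and R2 are in series across V1 (node 0 → node 1 → node 2), and the output A–B is taken across R2, so this is a voltage divider.
Series current: I = V1/(R1 + R2) = 9/(91000 + 6800) = 9/97800 = 0.00009202 A
V_R2 = I × R2 = V1 × R2/(R1 + R2) = 9 × 6800/97800 = 0.6258 V

Final answer: 0.6258 V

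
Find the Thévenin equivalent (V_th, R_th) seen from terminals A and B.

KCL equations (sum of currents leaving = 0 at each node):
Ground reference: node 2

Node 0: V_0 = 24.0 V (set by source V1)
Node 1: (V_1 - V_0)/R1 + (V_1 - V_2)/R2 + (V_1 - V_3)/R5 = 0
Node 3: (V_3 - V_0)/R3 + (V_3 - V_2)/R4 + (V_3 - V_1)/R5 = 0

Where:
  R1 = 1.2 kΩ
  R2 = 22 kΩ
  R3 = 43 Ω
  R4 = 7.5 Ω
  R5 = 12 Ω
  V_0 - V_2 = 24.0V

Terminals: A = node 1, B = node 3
Step 1 — V_th is the open-circuit voltage V_A - V_B (nothing connected across the terminals).
Nodal analysis, taking node 2 as the 0 V reference.
Source V1 fixes V_0 = 24 V.
KCL at each unknown node (sum of currents leaving = 0; resistances in Ω):
  Node 1: (V_1 - 24)/1200 + (V_1 - 0)/22000 + (V_1 - V_3)/12 = 0
  Node 3: (V_3 - 24)/43 + (V_3 - 0)/7.5 + (V_3 - V_1)/12 = 0
Collecting terms (coefficients in siemens):
  0.08421·V_1 - 0.08333·V_3 = 0.02
  0.2399·V_3 - 0.08333·V_1 = 0.5581
Determinant D = (0.08421)(0.2399) - (-0.08333)(-0.08333) = 0.01326
V_1 = [(0.02)(0.2399) - (-0.08333)(0.5581)]/D = 3.87 V
V_3 = [(0.08421)(0.5581) - (0.02)(-0.08333)]/D = 3.67 V
V_th = V_1 - V_3 = 3.87 - 3.67 = 0.1992 V
Step 2 — R_th: zero the source — replace V1 by a short circuit (node 2 merges into node 0) — and find the resistance seen between A (node 1) and B (node 3).
Reduce the network between node 1 (A) and node 3 (B) by series/parallel combination:
  Rp1 = R1 ‖ R2 (parallel, both between nodes 0 and 1) = 1/(1/1200 + 1/22000) = 1138 Ω
  Rp2 = R3 ‖ R4 (parallel, both between nodes 0 and 3) = 1/(1/43 + 1/7.5) = 6.386 Ω
  Rs1 = Rp1 + Rp2 (series, joined only at node 0) = 1138 + 6.386 = 1144 Ω
  Rp3 = R5 ‖ Rs1 (parallel, both between nodes 1 and 3) = 1/(1/12 + 1/1144) = 11.88 Ω
R_th = 11.88 Ω

Final answer: V_th = 0.1992 V, R_th = 11.88 Ω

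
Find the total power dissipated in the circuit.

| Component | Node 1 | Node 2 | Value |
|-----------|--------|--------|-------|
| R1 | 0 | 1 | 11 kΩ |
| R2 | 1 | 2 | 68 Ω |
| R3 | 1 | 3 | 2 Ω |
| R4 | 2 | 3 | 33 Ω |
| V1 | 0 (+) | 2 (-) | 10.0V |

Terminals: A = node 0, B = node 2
Nodal analysis, taking node 2 as the 0 V reference.
Source V1 fixes V_0 = 10 V.
KCL at each unknown node (sum of currents leaving = 0; resistances in Ω):
  Node 1: (V_1 - 10)/11000 + (V_1 - 0)/68 + (V_1 - V_3)/2 = 0
  Node 3: (V_3 - V_1)/2 + (V_3 - 0)/33 = 0
Collecting terms (coefficients in siemens):
  0.5148·V_1 - 0.5·V_3 = 0.0009091
  0.5303·V_3 - 0.5·V_1 = 0
Determinant D = (0.5148)(0.5303) - (-0.5)(-0.5) = 0.023
V_1 = [(0.0009091)(0.5303) - (-0.5)(0)]/D = 0.02096 V
V_3 = [(0.5148)(0) - (0.0009091)(-0.5)]/D = 0.01976 V
Power in each resistor, P = (ΔV)²/R:
  P_R1 = (10 - 0.02096)²/11000 = 0.009053 W
  P_R2 = (0.02096 - 0)²/68 = 0.000006462 W
  P_R3 = (0.02096 - 0.01976)²/2 = 0.0000007174 W
  P_R4 = (0 - 0.01976)²/33 = 0.00001184 W
P_total = P_R1 + P_R2 + P_R3 + P_R4 = 0.009072 W

Final answer: 0.009072 W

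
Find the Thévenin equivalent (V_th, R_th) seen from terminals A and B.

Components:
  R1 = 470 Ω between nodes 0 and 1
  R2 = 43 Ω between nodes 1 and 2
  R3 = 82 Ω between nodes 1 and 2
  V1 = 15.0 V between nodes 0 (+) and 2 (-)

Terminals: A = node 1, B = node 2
Step 1 — V_th is the open-circuit voltage V_A - V_B (nothing connected across the terminals).
Nodal analysis, taking node 2 as the 0 V reference.
Source V1 fixes V_0 = 15 V.
KCL at each unknown node (sum of currents leaving = 0; resistances in Ω):
  Node 1: (V_1 - 15)/470 + (V_1 - 0)/43 + (V_1 - 0)/82 = 0
Collecting terms: 0.03758 × V_1 = 0.03191  =>  V_1 = 0.8493 V
V_th = V_1 - V_2 = 0.8493 - 0 = 0.8493 V
Step 2 — R_th: zero the source — replace V1 by a short circuit (node 2 merges into node 0) — and find the resistance seen between A (node 1) and B (node 0).
Reduce the network between node 1 (A) and node 0 (B) by series/parallel combination:
  Rp1 = R1 ‖ R2 ‖ R3 (parallel, all between nodes 0 and 1) = 1/(1/470 + 1/43 + 1/82) = 26.61 Ω
R_th = 26.61 Ω

Final answer: V_th = 0.8493 V, R_th = 26.61 Ω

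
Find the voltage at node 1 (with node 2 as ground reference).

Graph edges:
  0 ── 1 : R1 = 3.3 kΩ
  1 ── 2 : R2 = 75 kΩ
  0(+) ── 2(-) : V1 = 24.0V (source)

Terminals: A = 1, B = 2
Nodal analysis, taking node 2 as the 0 V reference.
Source V1 fixes V_0 = 24 V.
KCL at each unknown node (sum of currents leaving = 0; resistances in Ω):
  Node 1: (V_1 - 24)/3300 + (V_1 - 0)/75000 = 0
Collecting terms: 0.0003164 × V_1 = 0.007273  =>  V_1 = 22.99 V
The requested potential is V_1 = 22.99 V.

Final answer: V_1 = 22.99 V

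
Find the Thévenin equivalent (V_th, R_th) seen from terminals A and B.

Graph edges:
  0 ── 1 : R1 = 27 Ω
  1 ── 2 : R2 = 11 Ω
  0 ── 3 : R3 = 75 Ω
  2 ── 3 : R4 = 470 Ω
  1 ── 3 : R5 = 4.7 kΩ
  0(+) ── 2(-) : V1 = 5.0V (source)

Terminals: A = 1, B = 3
Step 1 — V_th is the open-circuit voltage V_A - V_B (nothing connected across the terminals).
Nodal analysis, taking node 2 as the 0 V reference.
Source V1 fixes V_0 = 5 V.
KCL at each unknown node (sum of currents leaving = 0; resistances in Ω):
  Node 1: (V_1 - 5)/27 + (V_1 - 0)/11 + (V_1 - V_3)/4700 = 0
  Node 3: (V_3 - 5)/75 + (V_3 - 0)/470 + (V_3 - V_1)/4700 = 0
Collecting terms (coefficients in siemens):
  0.1282·V_1 - 0.0002128·V_3 = 0.1852
  0.01567·V_3 - 0.0002128·V_1 = 0.06667
Determinant D = (0.1282)(0.01567) - (-0.0002128)(-0.0002128) = 0.002009
V_1 = [(0.1852)(0.01567) - (-0.0002128)(0.06667)]/D = 1.452 V
V_3 = [(0.1282)(0.06667) - (0.1852)(-0.0002128)]/D = 4.273 V
V_th = V_1 - V_3 = 1.452 - 4.273 = -2.821 V
Step 2 — R_th: zero the source — replace V1 by a short circuit (node 2 merges into node 0) — and find the resistance seen between A (node 1) and B (node 3).
Reduce the network between node 1 (A) and node 3 (B) by series/parallel combination:
  Rp1 = R1 ‖ R2 (parallel, both between nodes 0 and 1) = 1/(1/27 + 1/11) = 7.816 Ω
  Rp2 = R3 ‖ R4 (parallel, both between nodes 0 and 3) = 1/(1/75 + 1/470) = 64.68 Ω
  Rs1 = Rp1 + Rp2 (series, joined only at node 0) = 7.816 + 64.68 = 72.49 Ω
  Rp3 = R5 ‖ Rs1 (parallel, both between nodes 1 and 3) = 1/(1/4700 + 1/72.49) = 71.39 Ω
R_th = 71.39 Ω

Final answer: V_th = -2.821 V, R_th = 71.39 Ω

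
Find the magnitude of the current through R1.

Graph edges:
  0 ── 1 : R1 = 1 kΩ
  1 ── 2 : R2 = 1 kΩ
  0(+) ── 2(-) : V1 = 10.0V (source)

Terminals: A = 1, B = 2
Nodal analysis, taking node 2 as the 0 V reference.
Source V1 fixes V_0 = 10 V.
KCL at each unknown node (sum of currents leaving = 0; resistances in Ω):
  Node 1: (V_1 - 10)/1000 + (V_1 - 0)/1000 = 0
Collecting terms: 0.002 × V_1 = 0.01  =>  V_1 = 5 V
I_R1 = (V_0 - V_1)/R1 = (10 - 5)/1000 = 0.005 A
|I_R1| = 0.005 A

Final answer: |I_R1| = 0.005 A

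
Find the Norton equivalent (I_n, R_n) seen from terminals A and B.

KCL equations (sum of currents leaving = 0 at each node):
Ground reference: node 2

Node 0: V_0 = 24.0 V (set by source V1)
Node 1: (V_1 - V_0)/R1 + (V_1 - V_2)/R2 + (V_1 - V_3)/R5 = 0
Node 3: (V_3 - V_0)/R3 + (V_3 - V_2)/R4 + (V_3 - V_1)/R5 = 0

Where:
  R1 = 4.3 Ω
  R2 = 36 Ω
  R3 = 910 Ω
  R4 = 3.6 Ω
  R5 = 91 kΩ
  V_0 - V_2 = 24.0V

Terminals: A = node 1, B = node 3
Find the Thévenin equivalent first; then I_n = V_th/R_th and R_n = R_th.
Step 1 — V_th is the open-circuit voltage V_A - V_B (nothing connected across the terminals).
Nodal analysis, taking node 2 as the 0 V reference.
Source V1 fixes V_0 = 24 V.
KCL at each unknown node (sum of currents leaving = 0; resistances in Ω):
  Node 1: (V_1 - 24)/4.3 + (V_1 - 0)/36 + (V_1 - V_3)/91000 = 0
  Node 3: (V_3 - 24)/910 + (V_3 - 0)/3.6 + (V_3 - V_1)/91000 = 0
Collecting terms (coefficients in siemens):
  0.2603·V_1 - 0.00001099·V_3 = 5.581
  0.2789·V_3 - 0.00001099·V_1 = 0.02637
Determinant D = (0.2603)(0.2789) - (-0.00001099)(-0.00001099) = 0.07261
V_1 = [(5.581)(0.2789) - (-0.00001099)(0.02637)]/D = 21.44 V
V_3 = [(0.2603)(0.02637) - (5.581)(-0.00001099)]/D = 0.09541 V
V_th = V_1 - V_3 = 21.44 - 0.09541 = 21.34 V
Step 2 — R_th: zero the source — replace V1 by a short circuit (node 2 merges into node 0) — and find the resistance seen between A (node 1) and B (node 3).
Reduce the network between node 1 (A) and node 3 (B) by series/parallel combination:
  Rp1 = R1 ‖ R2 (parallel, both between nodes 0 and 1) = 1/(1/4.3 + 1/36) = 3.841 Ω
  Rp2 = R3 ‖ R4 (parallel, both between nodes 0 and 3) = 1/(1/910 + 1/3.6) = 3.586 Ω
  Rs1 = Rp1 + Rp2 (series, joined only at node 0) = 3.841 + 3.586 = 7.427 Ω
  Rp3 = R5 ‖ Rs1 (parallel, both between nodes 1 and 3) = 1/(1/91000 + 1/7.427) = 7.426 Ω
R_th = 7.426 Ω
I_n = V_th/R_th = 21.34/7.426 = 2.874 A, and R_n = R_th = 7.426 Ω

Final answer: I_n = 2.874 A, R_n = 7.426 Ω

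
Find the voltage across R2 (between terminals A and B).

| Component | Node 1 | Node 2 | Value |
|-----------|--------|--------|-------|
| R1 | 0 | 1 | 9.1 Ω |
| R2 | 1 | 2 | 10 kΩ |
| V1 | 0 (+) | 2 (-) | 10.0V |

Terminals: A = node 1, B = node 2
R1 and R2 are in series across V1 (node 0 → node 1 → node 2), and the output A–B is taken across R2, so this is a voltage divider.
Series current: I = V1/(R1 + R2) = 10/(9.1 + 10000) = 10/10010 = 0.0009991 A
V_R2 = I × R2 = V1 × R2/(R1 + R2) = 10 × 10000/10010 = 9.991 V

Final answer: 9.991 V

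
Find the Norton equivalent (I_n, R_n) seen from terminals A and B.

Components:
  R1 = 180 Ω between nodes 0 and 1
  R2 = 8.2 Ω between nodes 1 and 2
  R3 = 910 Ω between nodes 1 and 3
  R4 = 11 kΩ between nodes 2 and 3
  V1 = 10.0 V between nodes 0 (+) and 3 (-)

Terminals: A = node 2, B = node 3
Find the Thévenin equivalent first; then I_n = V_th/R_th and R_n = R_th.
Step 1 — V_th is the open-circuit voltage V_A - V_B (nothing connected across the terminals).
Nodal analysis, taking node 3 as the 0 V reference.
Source V1 fixes V_0 = 10 V.
KCL at each unknown node (sum of currents leaving = 0; resistances in Ω):
  Node 1: (V_1 - 10)/180 + (V_1 - V_2)/8.2 + (V_1 - 0)/910 = 0
  Node 2: (V_2 - V_1)/8.2 + (V_2 - 0)/11000 = 0
Collecting terms (coefficients in siemens):
  0.1286·V_1 - 0.122·V_2 = 0.05556
  0.122·V_2 - 0.122·V_1 = 0
Determinant D = (0.1286)(0.122) - (-0.122)(-0.122) = 0.0008232
V_1 = [(0.05556)(0.122) - (-0.122)(0)]/D = 8.236 V
V_2 = [(0.1286)(0) - (0.05556)(-0.122)]/D = 8.23 V
V_th = V_2 - V_3 = 8.23 - 0 = 8.23 V
Step 2 — R_th: zero the source — replace V1 by a short circuit (node 3 merges into node 0) — and find the resistance seen between A (node 2) and B (node 0).
Reduce the network between node 2 (A) and node 0 (B) by series/parallel combination:
  Rp1 = R1 ‖ R3 (parallel, both between nodes 0 and 1) = 1/(1/180 + 1/910) = 150.3 Ω
  Rs1 = R2 + Rp1 (series, joined only at node 1) = 8.2 + 150.3 = 158.5 Ω
  Rp2 = R4 ‖ Rs1 (parallel, both between nodes 0 and 2) = 1/(1/11000 + 1/158.5) = 156.2 Ω
R_th = 156.2 Ω
I_n = V_th/R_th = 8.23/156.2 = 0.05268 A, and R_n = R_th = 156.2 Ω

Final answer: I_n = 0.05268 A, R_n = 156.2 Ω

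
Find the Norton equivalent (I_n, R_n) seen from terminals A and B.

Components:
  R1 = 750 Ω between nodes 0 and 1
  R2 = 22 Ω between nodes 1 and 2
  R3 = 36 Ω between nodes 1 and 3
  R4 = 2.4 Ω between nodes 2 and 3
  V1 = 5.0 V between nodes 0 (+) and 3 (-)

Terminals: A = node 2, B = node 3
Find the Thévenin equivalent first; then I_n = V_th/R_th and R_n = R_th.
Step 1 — V_th is the open-circuit voltage V_A - V_B (nothing connected across the terminals).
Nodal analysis, taking node 3 as the 0 V reference.
Source V1 fixes V_0 = 5 V.
KCL at each unknown node (sum of currents leaving = 0; resistances in Ω):
  Node 1: (V_1 - 5)/750 + (V_1 - V_2)/22 + (V_1 - 0)/36 = 0
  Node 2: (V_2 - V_1)/22 + (V_2 - 0)/2.4 = 0
Collecting terms (coefficients in siemens):
  0.07457·V_1 - 0.04545·V_2 = 0.006667
  0.4621·V_2 - 0.04545·V_1 = 0
Determinant D = (0.07457)(0.4621) - (-0.04545)(-0.04545) = 0.03239
V_1 = [(0.006667)(0.4621) - (-0.04545)(0)]/D = 0.09511 V
V_2 = [(0.07457)(0) - (0.006667)(-0.04545)]/D = 0.009355 V
V_th = V_2 - V_3 = 0.009355 - 0 = 0.009355 V
Step 2 — R_th: zero the source — replace V1 by a short circuit (node 3 merges into node 0) — and find the resistance seen between A (node 2) and B (node 0).
Reduce the network between node 2 (A) and node 0 (B) by series/parallel combination:
  Rp1 = R1 ‖ R3 (parallel, both between nodes 0 and 1) = 1/(1/750 + 1/36) = 34.35 Ω
  Rs1 = R2 + Rp1 (series, joined only at node 1) = 22 + 34.35 = 56.35 Ω
  Rp2 = R4 ‖ Rs1 (parallel, both between nodes 0 and 2) = 1/(1/2.4 + 1/56.35) = 2.302 Ω
R_th = 2.302 Ω
I_n = V_th/R_th = 0.009355/2.302 = 0.004064 A, and R_n = R_th = 2.302 Ω

Final answer: I_n = 0.004064 A, R_n = 2.302 Ω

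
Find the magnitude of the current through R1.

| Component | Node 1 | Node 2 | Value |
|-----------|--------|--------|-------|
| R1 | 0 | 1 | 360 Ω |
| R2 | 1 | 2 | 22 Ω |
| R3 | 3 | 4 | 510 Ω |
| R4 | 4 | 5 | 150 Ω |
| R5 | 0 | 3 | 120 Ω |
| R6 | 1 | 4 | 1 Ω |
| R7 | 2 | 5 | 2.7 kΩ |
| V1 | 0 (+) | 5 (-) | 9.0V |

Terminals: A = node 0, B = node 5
Nodal analysis, taking node 5 as the 0 V reference.
Source V1 fixes V_0 = 9 V.
KCL at each unknown node (sum of currents leaving = 0; resistances in Ω):
  Node 1: (V_1 - 9)/360 + (V_1 - V_2)/22 + (V_1 - V_4)/1 = 0
  Node 2: (V_2 - V_1)/22 + (V_2 - 0)/2700 = 0
  Node 3: (V_3 - V_4)/510 + (V_3 - 9)/120 = 0
  Node 4: (V_4 - V_3)/510 + (V_4 - 0)/150 + (V_4 - V_1)/1 = 0
Collecting terms (coefficients in siemens):
  1.048·V_1 - 0.04545·V_2 - 1·V_4 = 0.025
  0.04582·V_2 - 0.04545·V_1 = 0
  0.01029·V_3 - 0.001961·V_4 = 0.075
  1.009·V_4 - 1·V_1 - 0.001961·V_3 = 0
Solving these 4 simultaneous equations (Gaussian elimination) gives:
  V_1 = 3.457 V, V_2 = 3.429 V, V_3 = 7.941 V, V_4 = 3.442 V
I_R1 = (V_0 - V_1)/R1 = (9 - 3.457)/360 = 0.0154 A
|I_R1| = 0.0154 A

Final answer: |I_R1| = 0.0154 A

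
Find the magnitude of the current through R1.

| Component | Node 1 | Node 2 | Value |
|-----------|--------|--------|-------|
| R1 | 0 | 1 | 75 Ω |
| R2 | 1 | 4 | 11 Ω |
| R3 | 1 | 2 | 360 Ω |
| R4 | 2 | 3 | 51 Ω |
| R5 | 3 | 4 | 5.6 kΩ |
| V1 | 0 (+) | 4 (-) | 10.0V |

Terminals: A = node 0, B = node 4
Nodal analysis, taking node 4 as the 0 V reference.
Source V1 fixes V_0 = 10 V.
KCL at each unknown node (sum of currents leaving = 0; resistances in Ω):
  Node 1: (V_1 - 10)/75 + (V_1 - 0)/11 + (V_1 - V_2)/360 = 0
  Node 2: (V_2 - V_1)/360 + (V_2 - V_3)/51 = 0
  Node 3: (V_3 - V_2)/51 + (V_3 - 0)/5600 = 0
Collecting terms (coefficients in siemens):
  0.107·V_1 - 0.002778·V_2 = 0.1333
  0.02239·V_2 - 0.002778·V_1 - 0.01961·V_3 = 0
  0.01979·V_3 - 0.01961·V_2 = 0
Solving these 3 simultaneous equations (Gaussian elimination) gives:
  V_1 = 1.277 V, V_2 = 1.201 V, V_3 = 1.19 V
I_R1 = (V_0 - V_1)/R1 = (10 - 1.277)/75 = 0.1163 A
|I_R1| = 0.1163 A

Final answer: |I_R1| = 0.1163 A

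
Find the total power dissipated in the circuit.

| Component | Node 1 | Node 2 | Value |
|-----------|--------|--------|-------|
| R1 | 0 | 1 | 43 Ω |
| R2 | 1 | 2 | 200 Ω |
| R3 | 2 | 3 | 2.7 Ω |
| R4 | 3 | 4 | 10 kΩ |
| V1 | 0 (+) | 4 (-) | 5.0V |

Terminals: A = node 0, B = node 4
Nodal analysis, taking node 4 as the 0 V reference.
Source V1 fixes V_0 = 5 V.
KCL at each unknown node (sum of currents leaving = 0; resistances in Ω):
  Node 1: (V_1 - 5)/43 + (V_1 - V_2)/200 = 0
  Node 2: (V_2 - V_1)/200 + (V_2 - V_3)/2.7 = 0
  Node 3: (V_3 - V_2)/2.7 + (V_3 - 0)/10000 = 0
Collecting terms (coefficients in siemens):
  0.02826·V_1 - 0.005·V_2 = 0.1163
  0.3754·V_2 - 0.005·V_1 - 0.3704·V_3 = 0
  0.3705·V_3 - 0.3704·V_2 = 0
Solving these 3 simultaneous equations (Gaussian elimination) gives:
  V_1 = 4.979 V, V_2 = 4.881 V, V_3 = 4.88 V
Power in each resistor, P = (ΔV)²/R:
  P_R1 = (5 - 4.979)²/43 = 0.00001024 W
  P_R2 = (4.979 - 4.881)²/200 = 0.00004763 W
  P_R3 = (4.881 - 4.88)²/2.7 = 0.000000643 W
  P_R4 = (4.88 - 0)²/10000 = 0.002382 W
P_total = P_R1 + P_R2 + P_R3 + P_R4 = 0.00244 W

Final answer: 0.00244 W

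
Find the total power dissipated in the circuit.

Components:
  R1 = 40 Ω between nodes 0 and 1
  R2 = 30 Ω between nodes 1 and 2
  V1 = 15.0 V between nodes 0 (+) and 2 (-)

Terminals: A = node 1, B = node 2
Nodal analysis, taking node 2 as the 0 V reference.
Source V1 fixes V_0 = 15 V.
KCL at each unknown node (sum of currents leaving = 0; resistances in Ω):
  Node 1: (V_1 - 15)/40 + (V_1 - 0)/30 = 0
Collecting terms: 0.05833 × V_1 = 0.375  =>  V_1 = 6.429 V
Power in each resistor, P = (ΔV)²/R:
  P_R1 = (15 - 6.429)²/40 = 1.837 W
  P_R2 = (6.429 - 0)²/30 = 1.378 W
P_total = P_R1 + P_R2 = 3.214 W

Final answer: 3.214 W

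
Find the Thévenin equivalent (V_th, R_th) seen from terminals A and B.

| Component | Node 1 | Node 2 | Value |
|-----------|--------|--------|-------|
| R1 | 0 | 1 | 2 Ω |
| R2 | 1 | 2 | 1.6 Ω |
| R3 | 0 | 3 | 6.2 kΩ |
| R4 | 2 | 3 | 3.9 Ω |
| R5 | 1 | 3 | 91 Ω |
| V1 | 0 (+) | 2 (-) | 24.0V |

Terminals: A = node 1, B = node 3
Step 1 — V_th is the open-circuit voltage V_A - V_B (nothing connected across the terminals).
Nodal analysis, taking node 2 as the 0 V reference.
Source V1 fixes V_0 = 24 V.
KCL at each unknown node (sum of currents leaving = 0; resistances in Ω):
  Node 1: (V_1 - 24)/2 + (V_1 - 0)/1.6 + (V_1 - V_3)/91 = 0
  Node 3: (V_3 - 24)/6200 + (V_3 - 0)/3.9 + (V_3 - V_1)/91 = 0
Collecting terms (coefficients in siemens):
  1.136·V_1 - 0.01099·V_3 = 12
  0.2676·V_3 - 0.01099·V_1 = 0.003871
Determinant D = (1.136)(0.2676) - (-0.01099)(-0.01099) = 0.3038
V_1 = [(12)(0.2676) - (-0.01099)(0.003871)]/D = 10.57 V
V_3 = [(1.136)(0.003871) - (12)(-0.01099)]/D = 0.4485 V
V_th = V_1 - V_3 = 10.57 - 0.4485 = 10.12 V
Step 2 — R_th: zero the source — replace V1 by a short circuit (node 2 merges into node 0) — and find the resistance seen between A (node 1) and B (node 3).
Reduce the network between node 1 (A) and node 3 (B) by series/parallel combination:
  Rp1 = R1 ‖ R2 (parallel, both between nodes 0 and 1) = 1/(1/2 + 1/1.6) = 0.8889 Ω
  Rp2 = R3 ‖ R4 (parallel, both between nodes 0 and 3) = 1/(1/6200 + 1/3.9) = 3.898 Ω
  Rs1 = Rp1 + Rp2 (series, joined only at node 0) = 0.8889 + 3.898 = 4.786 Ω
  Rp3 = R5 ‖ Rs1 (parallel, both between nodes 1 and 3) = 1/(1/91 + 1/4.786) = 4.547 Ω
R_th = 4.547 Ω

Final answer: V_th = 10.12 V, R_th = 4.547 Ω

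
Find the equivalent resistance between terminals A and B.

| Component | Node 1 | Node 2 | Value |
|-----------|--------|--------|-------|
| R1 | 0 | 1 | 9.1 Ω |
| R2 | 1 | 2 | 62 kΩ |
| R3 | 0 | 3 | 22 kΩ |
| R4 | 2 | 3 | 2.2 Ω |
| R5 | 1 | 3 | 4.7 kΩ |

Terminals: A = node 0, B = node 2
The network is not a plain series/parallel combination. Inject a 1 A test current into terminal A (node 0) and return it from terminal B (node 2); then R_eq = V_A / (1 A).
Nodal analysis, taking node 2 as the 0 V reference.
Current source I_test pushes 1 A into node 0 and draws it out of node 2.
KCL at each unknown node (sum of currents leaving = 0; resistances in Ω):
  Node 0: (V_0 - V_1)/9.1 + (V_0 - V_3)/22000 - 1 = 0
  Node 1: (V_1 - V_0)/9.1 + (V_1 - 0)/62000 + (V_1 - V_3)/4700 = 0
  Node 3: (V_3 - V_0)/22000 + (V_3 - V_1)/4700 + (V_3 - 0)/2.2 = 0
Collecting terms (coefficients in siemens):
  0.1099·V_0 - 0.1099·V_1 - 0.00004545·V_3 = 1
  0.1101·V_1 - 0.1099·V_0 - 0.0002128·V_3 = 0
  0.4548·V_3 - 0.00004545·V_0 - 0.0002128·V_1 = 0
Solving these 3 simultaneous equations (Gaussian elimination) gives:
  V_0 = 3653 V, V_1 = 3646 V, V_3 = 2.071 V
R_eq = V_0 / 1 A = 3653 Ω = 3.653 kΩ

Final answer: 3.653 kΩ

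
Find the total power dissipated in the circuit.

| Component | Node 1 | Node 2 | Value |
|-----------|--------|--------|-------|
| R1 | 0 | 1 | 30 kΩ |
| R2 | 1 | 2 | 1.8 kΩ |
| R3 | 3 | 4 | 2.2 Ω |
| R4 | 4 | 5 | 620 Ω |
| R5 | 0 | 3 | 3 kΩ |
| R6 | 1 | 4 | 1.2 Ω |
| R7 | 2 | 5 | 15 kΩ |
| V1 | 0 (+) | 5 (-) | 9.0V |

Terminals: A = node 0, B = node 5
Nodal analysis, taking node 5 as the 0 V reference.
Source V1 fixes V_0 = 9 V.
KCL at each unknown node (sum of currents leaving = 0; resistances in Ω):
  Node 1: (V_1 - 9)/30000 + (V_1 - V_2)/1800 + (V_1 - V_4)/1.2 = 0
  Node 2: (V_2 - V_1)/1800 + (V_2 - 0)/15000 = 0
  Node 3: (V_3 - V_4)/2.2 + (V_3 - 9)/3000 = 0
  Node 4: (V_4 - V_3)/2.2 + (V_4 - 0)/620 + (V_4 - V_1)/1.2 = 0
Collecting terms (coefficients in siemens):
  0.8339·V_1 - 0.0005556·V_2 - 0.8333·V_4 = 0.0003
  0.0006222·V_2 - 0.0005556·V_1 = 0
  0.4549·V_3 - 0.4545·V_4 = 0.003
  1.289·V_4 - 0.8333·V_1 - 0.4545·V_3 = 0
Solving these 4 simultaneous equations (Gaussian elimination) gives:
  V_1 = 1.618 V, V_2 = 1.444 V, V_3 = 1.623 V, V_4 = 1.617 V
Power in each resistor, P = (ΔV)²/R:
  P_R1 = (9 - 1.618)²/30000 = 0.001817 W
  P_R2 = (1.618 - 1.444)²/1800 = 0.00001669 W
  P_R3 = (1.623 - 1.617)²/2.2 = 0.0000133 W
  P_R4 = (1.617 - 0)²/620 = 0.00422 W
  P_R5 = (9 - 1.623)²/3000 = 0.01814 W
  P_R6 = (1.618 - 1.617)²/1.2 = 0.00000002692 W
  P_R7 = (1.444 - 0)²/15000 = 0.0001391 W
P_total = P_R1 + P_R2 + P_R3 + P_R4 + P_R5 + P_R6 + P_R7 = 0.02435 W

Final answer: 0.02435 W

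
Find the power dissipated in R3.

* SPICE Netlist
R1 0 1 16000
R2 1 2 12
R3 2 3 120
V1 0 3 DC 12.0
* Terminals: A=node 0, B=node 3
Nodal analysis, taking node 3 as the 0 V reference.
Source V1 fixes V_0 = 12 V.
KCL at each unknown node (sum of currents leaving = 0; resistances in Ω):
  Node 1: (V_1 - 12)/16000 + (V_1 - V_2)/12 = 0
  Node 2: (V_2 - V_1)/12 + (V_2 - 0)/120 = 0
Collecting terms (coefficients in siemens):
  0.0834·V_1 - 0.08333·V_2 = 0.00075
  0.09167·V_2 - 0.08333·V_1 = 0
Determinant D = (0.0834)(0.09167) - (-0.08333)(-0.08333) = 0.0007002
V_1 = [(0.00075)(0.09167) - (-0.08333)(0)]/D = 0.09819 V
V_2 = [(0.0834)(0) - (0.00075)(-0.08333)]/D = 0.08926 V
I_R3 = (V_2 - V_3)/R3 = (0.08926 - 0)/120 = 0.0007439 A
P_R3 = I_R3² × R3 = (0.0007439)² × 120 = 0.0000664 W

Final answer: 6.64e-05 W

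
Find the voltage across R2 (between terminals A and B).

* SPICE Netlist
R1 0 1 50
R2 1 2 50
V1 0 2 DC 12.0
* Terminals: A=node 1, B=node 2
R1 and R2 are in series across V1 (node 0 → node 1 → node 2), and the output A–B is taken across R2, so this is a voltage divider.
Series current: I = V1/(R1 + R2) = 12/(50 + 50) = 12/100 = 0.12 A
V_R2 = I × R2 = V1 × R2/(R1 + R2) = 12 × 50/100 = 6 V

Final answer: 6 V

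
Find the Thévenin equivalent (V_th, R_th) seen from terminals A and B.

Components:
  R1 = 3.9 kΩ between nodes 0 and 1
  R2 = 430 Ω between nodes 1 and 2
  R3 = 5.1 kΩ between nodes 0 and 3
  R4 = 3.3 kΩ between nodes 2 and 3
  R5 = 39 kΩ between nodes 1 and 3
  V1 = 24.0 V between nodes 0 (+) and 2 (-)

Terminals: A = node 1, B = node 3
Step 1 — V_th is the open-circuit voltage V_A - V_B (nothing connected across the terminals).
Nodal analysis, taking node 2 as the 0 V reference.
Source V1 fixes V_0 = 24 V.
KCL at each unknown node (sum of currents leaving = 0; resistances in Ω):
  Node 1: (V_1 - 24)/3900 + (V_1 - 0)/430 + (V_1 - V_3)/39000 = 0
  Node 3: (V_3 - 24)/5100 + (V_3 - 0)/3300 + (V_3 - V_1)/39000 = 0
Collecting terms (coefficients in siemens):
  0.002608·V_1 - 0.00002564·V_3 = 0.006154
  0.0005247·V_3 - 0.00002564·V_1 = 0.004706
Determinant D = (0.002608)(0.0005247) - (-0.00002564)(-0.00002564) = 0.000001368
V_1 = [(0.006154)(0.0005247) - (-0.00002564)(0.004706)]/D = 2.449 V
V_3 = [(0.002608)(0.004706) - (0.006154)(-0.00002564)]/D = 9.088 V
V_th = V_1 - V_3 = 2.449 - 9.088 = -6.638 V
Step 2 — R_th: zero the source — replace V1 by a short circuit (node 2 merges into node 0) — and find the resistance seen between A (node 1) and B (node 3).
Reduce the network between node 1 (A) and node 3 (B) by series/parallel combination:
  Rp1 = R1 ‖ R2 (parallel, both between nodes 0 and 1) = 1/(1/3900 + 1/430) = 387.3 Ω
  Rp2 = R3 ‖ R4 (parallel, both between nodes 0 and 3) = 1/(1/5100 + 1/3300) = 2004 Ω
  Rs1 = Rp1 + Rp2 (series, joined only at node 0) = 387.3 + 2004 = 2391 Ω
  Rp3 = R5 ‖ Rs1 (parallel, both between nodes 1 and 3) = 1/(1/39000 + 1/2391) = 2253 Ω
R_th = 2.253 kΩ

Final answer: V_th = -6.638 V, R_th = 2.253 kΩ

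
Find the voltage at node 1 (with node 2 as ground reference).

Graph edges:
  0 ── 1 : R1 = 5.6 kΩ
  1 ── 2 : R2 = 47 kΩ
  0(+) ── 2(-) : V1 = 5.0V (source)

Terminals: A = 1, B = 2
Nodal analysis, taking node 2 as the 0 V reference.
Source V1 fixes V_0 = 5 V.
KCL at each unknown node (sum of currents leaving = 0; resistances in Ω):
  Node 1: (V_1 - 5)/5600 + (V_1 - 0)/47000 = 0
Collecting terms: 0.0001998 × V_1 = 0.0008929  =>  V_1 = 4.468 V
The requested potential is V_1 = 4.468 V.

Final answer: V_1 = 4.468 V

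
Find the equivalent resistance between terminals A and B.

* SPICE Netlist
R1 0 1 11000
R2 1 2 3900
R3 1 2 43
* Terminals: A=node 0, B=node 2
Reduce the network between node 0 (A) and node 2 (B) by series/parallel combination:
  Rp1 = R2 ‖ R3 (parallel, both between nodes 1 and 2) = 1/(1/3900 + 1/43) = 42.53 Ω
  Rs1 = R1 + Rp1 (series, joined only at node 1) = 11000 + 42.53 = 11040 Ω
R_eq = 11.04 kΩ

Final answer: 11.04 kΩ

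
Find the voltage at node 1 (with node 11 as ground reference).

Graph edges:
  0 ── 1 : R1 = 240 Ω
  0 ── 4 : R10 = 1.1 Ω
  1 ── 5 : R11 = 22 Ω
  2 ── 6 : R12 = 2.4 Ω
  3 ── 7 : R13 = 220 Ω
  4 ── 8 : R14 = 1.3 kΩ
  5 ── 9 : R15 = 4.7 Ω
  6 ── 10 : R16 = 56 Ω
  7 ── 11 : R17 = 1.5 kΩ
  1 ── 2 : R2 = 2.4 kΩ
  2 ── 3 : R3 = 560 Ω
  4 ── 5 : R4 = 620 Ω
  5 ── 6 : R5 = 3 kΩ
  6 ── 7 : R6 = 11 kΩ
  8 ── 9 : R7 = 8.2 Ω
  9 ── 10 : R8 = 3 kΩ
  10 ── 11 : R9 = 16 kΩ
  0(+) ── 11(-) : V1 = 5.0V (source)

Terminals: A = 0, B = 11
Nodal analysis, taking node 11 as the 0 V reference.
Source V1 fixes V_0 = 5 V.
KCL at each unknown node (sum of currents leaving = 0; resistances in Ω):
  Node 1: (V_1 - 5)/240 + (V_1 - V_2)/2400 + (V_1 - V_5)/22 = 0
  Node 2: (V_2 - V_1)/2400 + (V_2 - V_3)/560 + (V_2 - V_6)/2.4 = 0
  Node 3: (V_3 - V_2)/560 + (V_3 - V_7)/220 = 0
  Node 4: (V_4 - V_5)/620 + (V_4 - 5)/1.1 + (V_4 - V_8)/1300 = 0
  Node 5: (V_5 - V_4)/620 + (V_5 - V_6)/3000 + (V_5 - V_1)/22 + (V_5 - V_9)/4.7 = 0
  Node 6: (V_6 - V_5)/3000 + (V_6 - V_7)/11000 + (V_6 - V_2)/2.4 + (V_6 - V_10)/56 = 0
  Node 7: (V_7 - V_6)/11000 + (V_7 - V_3)/220 + (V_7 - 0)/1500 = 0
  Node 8: (V_8 - V_9)/8.2 + (V_8 - V_4)/1300 = 0
  Node 9: (V_9 - V_8)/8.2 + (V_9 - V_10)/3000 + (V_9 - V_5)/4.7 = 0
  Node 10: (V_10 - V_9)/3000 + (V_10 - 0)/16000 + (V_10 - V_6)/56 = 0
Collecting terms (coefficients in siemens):
  0.05004·V_1 - 0.0004167·V_2 - 0.04545·V_5 = 0.02083
  0.4189·V_2 - 0.0004167·V_1 - 0.001786·V_3 - 0.4167·V_6 = 0
  0.006331·V_3 - 0.001786·V_2 - 0.004545·V_7 = 0
  0.9115·V_4 - 0.001613·V_5 - 0.0007692·V_8 = 4.545
  0.2602·V_5 - 0.04545·V_1 - 0.001613·V_4 - 0.0003333·V_6 - 0.2128·V_9 = 0
  0.4349·V_6 - 0.4167·V_2 - 0.0003333·V_5 - 0.00009091·V_7 - 0.01786·V_10 = 0
  0.005303·V_7 - 0.004545·V_3 - 0.00009091·V_6 = 0
  0.1227·V_8 - 0.0007692·V_4 - 0.122·V_9 = 0
  0.3351·V_9 - 0.2128·V_5 - 0.122·V_8 - 0.0003333·V_10 = 0
  0.01825·V_10 - 0.01786·V_6 - 0.0003333·V_9 = 0
Solving these 10 simultaneous equations (Gaussian elimination) gives:
  V_1 = 4.751 V, V_2 = 3.219 V, V_3 = 2.464 V, V_4 = 4.999 V
  V_5 = 4.743 V, V_6 = 3.221 V, V_7 = 2.167 V, V_8 = 4.743 V
  V_9 = 4.741 V, V_10 = 3.238 V
The requested potential is V_1 = 4.751 V.

Final answer: V_1 = 4.751 V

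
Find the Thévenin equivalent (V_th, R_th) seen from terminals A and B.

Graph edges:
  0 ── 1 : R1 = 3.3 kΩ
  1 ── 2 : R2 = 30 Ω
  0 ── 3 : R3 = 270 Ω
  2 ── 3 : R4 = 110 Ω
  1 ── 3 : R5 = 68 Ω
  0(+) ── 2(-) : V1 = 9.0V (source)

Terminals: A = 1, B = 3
Step 1 — V_th is the open-circuit voltage V_A - V_B (nothing connected across the terminals).
Nodal analysis, taking node 2 as the 0 V reference.
Source V1 fixes V_0 = 9 V.
KCL at each unknown node (sum of currents leaving = 0; resistances in Ω):
  Node 1: (V_1 - 9)/3300 + (V_1 - 0)/30 + (V_1 - V_3)/68 = 0
  Node 3: (V_3 - 9)/270 + (V_3 - 0)/110 + (V_3 - V_1)/68 = 0
Collecting terms (coefficients in siemens):
  0.04834·V_1 - 0.01471·V_3 = 0.002727
  0.0275·V_3 - 0.01471·V_1 = 0.03333
Determinant D = (0.04834)(0.0275) - (-0.01471)(-0.01471) = 0.001113
V_1 = [(0.002727)(0.0275) - (-0.01471)(0.03333)]/D = 0.5077 V
V_3 = [(0.04834)(0.03333) - (0.002727)(-0.01471)]/D = 1.484 V
V_th = V_1 - V_3 = 0.5077 - 1.484 = -0.9759 V
Step 2 — R_th: zero the source — replace V1 by a short circuit (node 2 merges into node 0) — and find the resistance seen between A (node 1) and B (node 3).
Reduce the network between node 1 (A) and node 3 (B) by series/parallel combination:
  Rp1 = R1 ‖ R2 (parallel, both between nodes 0 and 1) = 1/(1/3300 + 1/30) = 29.73 Ω
  Rp2 = R3 ‖ R4 (parallel, both between nodes 0 and 3) = 1/(1/270 + 1/110) = 78.16 Ω
  Rs1 = Rp1 + Rp2 (series, joined only at node 0) = 29.73 + 78.16 = 107.9 Ω
  Rp3 = R5 ‖ Rs1 (parallel, both between nodes 1 and 3) = 1/(1/68 + 1/107.9) = 41.71 Ω
R_th = 41.71 Ω

Final answer: V_th = -0.9759 V, R_th = 41.71 Ω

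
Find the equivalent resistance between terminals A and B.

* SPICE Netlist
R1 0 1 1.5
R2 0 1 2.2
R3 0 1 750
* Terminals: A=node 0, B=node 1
Reduce the network between node 0 (A) and node 1 (B) by series/parallel combination:
  Rp1 = R1 ‖ R2 ‖ R3 (parallel, all between nodes 0 and 1) = 1/(1/1.5 + 1/2.2 + 1/750) = 0.8908 Ω
R_eq = 0.8908 Ω

Final answer: 0.8908 Ω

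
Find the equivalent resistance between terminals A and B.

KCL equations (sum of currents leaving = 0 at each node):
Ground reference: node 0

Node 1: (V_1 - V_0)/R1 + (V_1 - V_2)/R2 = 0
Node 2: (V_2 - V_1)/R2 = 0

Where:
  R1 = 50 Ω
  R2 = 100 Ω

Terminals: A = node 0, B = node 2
Reduce the network between node 0 (A) and node 2 (B) by series/parallel combination:
  Rs1 = R1 + R2 (series, joined only at node 1) = 50 + 100 = 150 Ω
R_eq = 150 Ω

Final answer: 150 Ω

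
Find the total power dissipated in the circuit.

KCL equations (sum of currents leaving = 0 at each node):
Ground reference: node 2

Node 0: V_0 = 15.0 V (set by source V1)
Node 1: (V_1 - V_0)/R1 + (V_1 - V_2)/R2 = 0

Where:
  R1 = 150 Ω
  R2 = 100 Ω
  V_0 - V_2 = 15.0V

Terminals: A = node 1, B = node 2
Nodal analysis, taking node 2 as the 0 V reference.
Source V1 fixes V_0 = 15 V.
KCL at each unknown node (sum of currents leaving = 0; resistances in Ω):
  Node 1: (V_1 - 15)/150 + (V_1 - 0)/100 = 0
Collecting terms: 0.01667 × V_1 = 0.1  =>  V_1 = 6 V
Power in each resistor, P = (ΔV)²/R:
  P_R1 = (15 - 6)²/150 = 0.54 W
  P_R2 = (6 - 0)²/100 = 0.36 W
P_total = P_R1 + P_R2 = 0.9 W

Final answer: 0.9 W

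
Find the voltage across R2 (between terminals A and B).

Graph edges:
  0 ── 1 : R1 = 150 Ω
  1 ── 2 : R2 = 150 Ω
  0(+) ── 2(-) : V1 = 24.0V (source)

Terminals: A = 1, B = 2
R1 and R2 are in series across V1 (node 0 → node 1 → node 2), and the output A–B is taken across R2, so this is a voltage divider.
Series current: I = V1/(R1 + R2) = 24/(150 + 150) = 24/300 = 0.08 A
V_R2 = I × R2 = V1 × R2/(R1 + R2) = 24 × 150/300 = 12 V

Final answer: 12 V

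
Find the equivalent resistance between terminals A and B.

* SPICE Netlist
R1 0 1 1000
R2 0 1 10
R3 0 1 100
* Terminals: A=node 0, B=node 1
Reduce the network between node 0 (A) and node 1 (B) by series/parallel combination:
  Rp1 = R1 ‖ R2 ‖ R3 (parallel, all between nodes 0 and 1) = 1/(1/1000 + 1/10 + 1/100) = 9.009 Ω
R_eq = 9.009 Ω

Final answer: 9.009 Ω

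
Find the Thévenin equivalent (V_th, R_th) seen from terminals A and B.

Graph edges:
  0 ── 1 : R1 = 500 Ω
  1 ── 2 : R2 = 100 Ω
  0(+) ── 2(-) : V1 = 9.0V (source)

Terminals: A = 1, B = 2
Step 1 — V_th is the open-circuit voltage V_A - V_B (nothing connected across the terminals).
Nodal analysis, taking node 2 as the 0 V reference.
Source V1 fixes V_0 = 9 V.
KCL at each unknown node (sum of currents leaving = 0; resistances in Ω):
  Node 1: (V_1 - 9)/500 + (V_1 - 0)/100 = 0
Collecting terms: 0.012 × V_1 = 0.018  =>  V_1 = 1.5 V
V_th = V_1 - V_2 = 1.5 - 0 = 1.5 V
Step 2 — R_th: zero the source — replace V1 by a short circuit (node 2 merges into node 0) — and find the resistance seen between A (node 1) and B (node 0).
Reduce the network between node 1 (A) and node 0 (B) by series/parallel combination:
  Rp1 = R1 ‖ R2 (parallel, both between nodes 0 and 1) = 1/(1/500 + 1/100) = 83.33 Ω
R_th = 83.33 Ω

Final answer: V_th = 1.5 V, R_th = 83.33 Ω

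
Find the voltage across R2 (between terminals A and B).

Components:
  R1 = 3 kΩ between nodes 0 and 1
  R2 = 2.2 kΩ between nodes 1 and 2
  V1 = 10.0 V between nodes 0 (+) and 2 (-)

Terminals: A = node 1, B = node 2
R1 and R2 are in series across V1 (node 0 → node 1 → node 2), and the output A–B is taken across R2, so this is a voltage divider.
Series current: I = V1/(R1 + R2) = 10/(3000 + 2200) = 10/5200 = 0.001923 A
V_R2 = I × R2 = V1 × R2/(R1 + R2) = 10 × 2200/5200 = 4.231 V

Final answer: 4.231 V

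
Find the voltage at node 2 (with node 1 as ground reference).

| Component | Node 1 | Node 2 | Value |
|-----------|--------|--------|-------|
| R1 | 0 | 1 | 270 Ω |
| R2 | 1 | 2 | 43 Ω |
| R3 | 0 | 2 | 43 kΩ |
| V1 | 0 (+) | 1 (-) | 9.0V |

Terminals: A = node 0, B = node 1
Nodal analysis, taking node 1 as the 0 V reference.
Source V1 fixes V_0 = 9 V.
KCL at each unknown node (sum of currents leaving = 0; resistances in Ω):
  Node 2: (V_2 - 0)/43 + (V_2 - 9)/43000 = 0
Collecting terms: 0.02328 × V_2 = 0.0002093  =>  V_2 = 0.008991 V
The requested potential is V_2 = 0.008991 V.

Final answer: V_2 = 0.008991 V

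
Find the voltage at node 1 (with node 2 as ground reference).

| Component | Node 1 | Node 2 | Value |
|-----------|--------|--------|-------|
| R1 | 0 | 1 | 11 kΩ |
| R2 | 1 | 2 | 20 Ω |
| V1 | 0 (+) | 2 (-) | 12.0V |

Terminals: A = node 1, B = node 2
Nodal analysis, taking node 2 as the 0 V reference.
Source V1 fixes V_0 = 12 V.
KCL at each unknown node (sum of currents leaving = 0; resistances in Ω):
  Node 1: (V_1 - 12)/11000 + (V_1 - 0)/20 = 0
Collecting terms: 0.05009 × V_1 = 0.001091  =>  V_1 = 0.02178 V
The requested potential is V_1 = 0.02178 V.

Final answer: V_1 = 0.02178 V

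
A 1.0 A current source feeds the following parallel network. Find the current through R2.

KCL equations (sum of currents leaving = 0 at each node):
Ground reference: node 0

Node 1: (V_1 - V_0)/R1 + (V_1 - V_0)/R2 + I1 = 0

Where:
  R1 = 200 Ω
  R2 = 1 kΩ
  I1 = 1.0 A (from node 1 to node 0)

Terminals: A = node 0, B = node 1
All resistors sit directly between nodes 0 and 1, so they are in parallel and share one voltage V; the full source current 1 A splits among them.
1/R_par = 1/200 + 1/1000 = 0.006 S  =>  R_par = 166.7 Ω
V = I × R_par = 1 × 166.7 = 166.7 V
I_R2 = V/R2 = 166.7/1000 = 0.1667 A

Final answer: 0.1667 A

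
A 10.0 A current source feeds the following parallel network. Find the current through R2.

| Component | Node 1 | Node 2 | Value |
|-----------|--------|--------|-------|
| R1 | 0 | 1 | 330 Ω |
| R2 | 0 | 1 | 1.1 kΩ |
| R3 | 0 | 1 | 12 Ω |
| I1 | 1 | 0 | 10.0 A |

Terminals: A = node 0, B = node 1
All resistors sit directly between nodes 0 and 1, so they are in parallel and share one voltage V; the full source current 10 A splits among them.
1/R_par = 1/330 + 1/1100 + 1/12 = 0.08727 S  =>  R_par = 11.46 Ω
V = I × R_par = 10 × 11.46 = 114.6 V
I_R2 = V/R2 = 114.6/1100 = 0.1042 A

Final answer: 0.1042 A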